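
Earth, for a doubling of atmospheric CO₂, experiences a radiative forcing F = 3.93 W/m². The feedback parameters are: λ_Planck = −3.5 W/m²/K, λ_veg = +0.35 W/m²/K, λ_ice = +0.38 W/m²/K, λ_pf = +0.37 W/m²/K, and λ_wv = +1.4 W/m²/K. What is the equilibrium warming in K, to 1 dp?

3.9 K

Net feedback parameter λ = (−3.5) + (+0.35) + (+0.38) + (+0.37) + (+1.4) = -1 W/m²/K.
ΔT = −F/λ = −3.93/(-1) = 3.9 K.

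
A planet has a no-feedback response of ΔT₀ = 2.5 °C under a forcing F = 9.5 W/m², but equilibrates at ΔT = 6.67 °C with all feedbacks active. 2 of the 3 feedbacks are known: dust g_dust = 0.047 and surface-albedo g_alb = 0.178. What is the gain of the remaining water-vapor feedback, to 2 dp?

Amplification A = ΔT/ΔT₀ = 6.67/2.5 = 2.668.
Total gain g = 1 − 1/A = 1 − 1/2.668 = 0.6252.
Known gains sum to 0.047 + 0.178 = 0.225.
g_wv = 0.6252 − 0.225 = 0.40.

0.40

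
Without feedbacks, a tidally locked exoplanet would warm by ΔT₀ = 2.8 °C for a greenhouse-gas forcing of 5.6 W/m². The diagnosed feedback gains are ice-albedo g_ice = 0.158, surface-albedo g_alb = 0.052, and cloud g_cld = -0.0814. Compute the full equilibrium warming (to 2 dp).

3.21 °C

Total gain g = 0.158 + 0.052 − 0.0814 = 0.1286.
Amplification A = 1/(1 − 0.1286) = 1.148.
ΔT = 2.8 × 1.148 = 3.21 °C.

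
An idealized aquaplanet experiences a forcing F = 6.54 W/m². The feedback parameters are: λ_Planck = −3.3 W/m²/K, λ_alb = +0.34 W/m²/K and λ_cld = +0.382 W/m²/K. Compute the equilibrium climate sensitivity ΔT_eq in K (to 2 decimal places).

Net feedback parameter λ = (−3.3) + (+0.34) + (+0.382) = -2.578 W/m²/K.
ΔT = −F/λ = −6.54/(-2.578) = 2.54 K.

2.54 K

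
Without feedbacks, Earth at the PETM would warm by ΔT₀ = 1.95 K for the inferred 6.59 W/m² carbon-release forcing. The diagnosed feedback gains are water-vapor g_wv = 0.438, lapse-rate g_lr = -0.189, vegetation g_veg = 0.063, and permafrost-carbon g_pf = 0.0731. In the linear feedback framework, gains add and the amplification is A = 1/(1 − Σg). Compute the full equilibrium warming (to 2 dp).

3.17 K

Total gain g = 0.438 − 0.189 + 0.063 + 0.0731 = 0.3851.
Amplification A = 1/(1 − 0.3851) = 1.626.
ΔT = 1.95 × 1.626 = 3.17 K.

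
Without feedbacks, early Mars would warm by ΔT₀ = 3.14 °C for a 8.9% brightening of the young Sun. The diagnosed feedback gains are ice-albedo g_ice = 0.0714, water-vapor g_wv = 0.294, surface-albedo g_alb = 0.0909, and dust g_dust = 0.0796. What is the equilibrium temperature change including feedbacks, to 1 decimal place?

6.8 °C

Total gain g = 0.0714 + 0.294 + 0.0909 + 0.0796 = 0.5359.
Amplification A = 1/(1 − 0.5359) = 2.155.
ΔT = 3.14 × 2.155 = 6.8 °C.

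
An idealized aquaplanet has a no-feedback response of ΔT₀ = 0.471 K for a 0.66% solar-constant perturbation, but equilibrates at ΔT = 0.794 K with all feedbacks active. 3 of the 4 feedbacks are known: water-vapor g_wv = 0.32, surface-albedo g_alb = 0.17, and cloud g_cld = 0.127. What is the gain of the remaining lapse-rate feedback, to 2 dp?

Amplification A = ΔT/ΔT₀ = 0.794/0.471 = 1.686.
Total gain g = 1 − 1/A = 1 − 1/1.686 = 0.4069.
Known gains sum to 0.32 + 0.17 + 0.127 = 0.617.
g_lr = 0.4069 − 0.617 = -0.21.

-0.21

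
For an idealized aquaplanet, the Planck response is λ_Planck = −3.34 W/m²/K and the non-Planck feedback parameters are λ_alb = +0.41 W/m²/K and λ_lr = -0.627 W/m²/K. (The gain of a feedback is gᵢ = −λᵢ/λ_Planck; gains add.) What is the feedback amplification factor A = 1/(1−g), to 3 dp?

0.939

Convert to gains: g_alb = 0.41/3.34 = 0.1228; g_lr = -0.627/3.34 = -0.1877.
Total gain g = -0.0649.
A = 1/(1 + 0.0649) = 0.939.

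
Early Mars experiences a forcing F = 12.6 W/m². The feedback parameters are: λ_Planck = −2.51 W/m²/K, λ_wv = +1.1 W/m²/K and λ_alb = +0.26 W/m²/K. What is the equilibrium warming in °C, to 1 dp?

11.0 °C

Net feedback parameter λ = (−2.51) + (+1.1) + (+0.26) = -1.15 W/m²/K.
ΔT = −F/λ = −12.6/(-1.15) = 11.0 °C.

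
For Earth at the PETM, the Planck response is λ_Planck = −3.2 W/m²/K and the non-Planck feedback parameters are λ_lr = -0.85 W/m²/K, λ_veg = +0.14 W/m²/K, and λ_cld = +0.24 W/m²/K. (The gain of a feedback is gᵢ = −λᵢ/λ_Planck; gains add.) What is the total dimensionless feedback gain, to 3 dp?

Convert to gains: g_lr = -0.85/3.2 = -0.2656; g_veg = 0.14/3.2 = 0.04375; g_cld = 0.24/3.2 = 0.075.
Total gain g = -0.14685.

-0.147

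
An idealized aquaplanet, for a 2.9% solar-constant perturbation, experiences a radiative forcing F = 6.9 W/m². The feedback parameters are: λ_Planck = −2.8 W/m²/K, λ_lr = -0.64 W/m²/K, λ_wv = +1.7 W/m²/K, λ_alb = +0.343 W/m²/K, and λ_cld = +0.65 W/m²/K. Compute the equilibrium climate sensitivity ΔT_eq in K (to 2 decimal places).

Net feedback parameter λ = (−2.8) + (-0.64) + (+1.7) + (+0.343) + (+0.65) = -0.747 W/m²/K.
ΔT = −F/λ = −6.9/(-0.747) = 9.24 K.

9.24 K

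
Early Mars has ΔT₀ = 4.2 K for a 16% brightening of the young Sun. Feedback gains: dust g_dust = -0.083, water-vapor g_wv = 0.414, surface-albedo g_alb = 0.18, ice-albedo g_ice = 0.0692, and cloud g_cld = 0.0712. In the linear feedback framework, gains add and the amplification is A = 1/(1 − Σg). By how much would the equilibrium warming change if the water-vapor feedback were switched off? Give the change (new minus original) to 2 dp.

-6.54 K

Original: g = 0.6514, ΔT = 4.2/(1−0.6514) = 12.0482 K.
Without water-vapor: g' = 0.2374, ΔT' = 4.2/(1−0.2374) = 5.5075 K.
Change = 5.5075 − 12.0482 = -6.54 K.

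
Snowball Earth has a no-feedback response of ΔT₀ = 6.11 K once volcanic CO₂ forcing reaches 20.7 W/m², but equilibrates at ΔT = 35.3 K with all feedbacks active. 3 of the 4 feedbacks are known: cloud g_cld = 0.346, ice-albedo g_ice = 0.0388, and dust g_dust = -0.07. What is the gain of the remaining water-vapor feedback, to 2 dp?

0.51

Amplification A = ΔT/ΔT₀ = 35.3/6.11 = 5.777.
Total gain g = 1 − 1/A = 1 − 1/5.777 = 0.8269.
Known gains sum to 0.346 + 0.0388 − 0.07 = 0.3148.
g_wv = 0.8269 − 0.3148 = 0.51.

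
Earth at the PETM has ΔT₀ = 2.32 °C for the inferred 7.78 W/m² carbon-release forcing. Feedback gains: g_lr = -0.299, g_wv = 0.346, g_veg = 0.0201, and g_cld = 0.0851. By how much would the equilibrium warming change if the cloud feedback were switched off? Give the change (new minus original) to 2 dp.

-0.25 °C

Original: g = 0.1522, ΔT = 2.32/(1−0.1522) = 2.7365 °C.
Without cloud: g' = 0.0671, ΔT' = 2.32/(1−0.0671) = 2.4869 °C.
Change = 2.4869 − 2.7365 = -0.25 °C.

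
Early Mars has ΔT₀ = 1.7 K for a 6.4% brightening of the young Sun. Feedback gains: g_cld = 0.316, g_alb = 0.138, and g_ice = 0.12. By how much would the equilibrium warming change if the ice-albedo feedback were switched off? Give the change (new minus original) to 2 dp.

-0.88 K

Original: g = 0.574, ΔT = 1.7/(1−0.574) = 3.9906 K.
Without ice-albedo: g' = 0.454, ΔT' = 1.7/(1−0.454) = 3.1136 K.
Change = 3.1136 − 3.9906 = -0.88 K.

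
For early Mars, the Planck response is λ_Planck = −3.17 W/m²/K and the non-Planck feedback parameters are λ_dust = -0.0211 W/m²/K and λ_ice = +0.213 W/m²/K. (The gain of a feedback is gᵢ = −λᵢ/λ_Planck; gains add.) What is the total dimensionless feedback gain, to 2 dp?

0.06

Convert to gains: g_dust = -0.0211/3.17 = -0.006656; g_ice = 0.213/3.17 = 0.06719.
Total gain g = 0.060534.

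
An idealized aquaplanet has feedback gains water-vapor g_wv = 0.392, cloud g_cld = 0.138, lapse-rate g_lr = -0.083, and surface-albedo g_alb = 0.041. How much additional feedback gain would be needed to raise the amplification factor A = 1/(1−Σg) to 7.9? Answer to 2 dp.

0.39

Current total gain = 0.488.
Target gain for A = 7.9: g* = 1 − 1/7.9 = 0.8734.
Additional gain needed = 0.8734 − 0.488 = 0.39.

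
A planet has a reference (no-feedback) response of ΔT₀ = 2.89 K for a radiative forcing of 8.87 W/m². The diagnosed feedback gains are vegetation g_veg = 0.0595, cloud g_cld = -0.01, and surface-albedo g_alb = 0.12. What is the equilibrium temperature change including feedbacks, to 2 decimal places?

Total gain g = 0.0595 − 0.01 + 0.12 = 0.1695.
Amplification A = 1/(1 − 0.1695) = 1.204.
ΔT = 2.89 × 1.204 = 3.48 K.

3.48 K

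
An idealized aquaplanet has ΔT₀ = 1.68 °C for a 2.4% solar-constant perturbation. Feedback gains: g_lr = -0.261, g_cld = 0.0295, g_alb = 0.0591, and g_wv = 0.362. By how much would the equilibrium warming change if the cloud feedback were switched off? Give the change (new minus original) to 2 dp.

-0.07 °C

Original: g = 0.1896, ΔT = 1.68/(1−0.1896) = 2.0731 °C.
Without cloud: g' = 0.1601, ΔT' = 1.68/(1−0.1601) = 2.0002 °C.
Change = 2.0002 − 2.0731 = -0.07 °C.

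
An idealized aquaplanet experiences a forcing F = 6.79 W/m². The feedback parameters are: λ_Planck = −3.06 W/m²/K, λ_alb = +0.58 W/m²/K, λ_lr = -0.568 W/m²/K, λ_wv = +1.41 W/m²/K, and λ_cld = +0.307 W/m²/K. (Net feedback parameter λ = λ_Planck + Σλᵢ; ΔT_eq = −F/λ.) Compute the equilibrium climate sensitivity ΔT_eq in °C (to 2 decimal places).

5.10 °C

Net feedback parameter λ = (−3.06) + (+0.58) + (-0.568) + (+1.41) + (+0.307) = -1.331 W/m²/K.
ΔT = −F/λ = −6.79/(-1.331) = 5.10 °C.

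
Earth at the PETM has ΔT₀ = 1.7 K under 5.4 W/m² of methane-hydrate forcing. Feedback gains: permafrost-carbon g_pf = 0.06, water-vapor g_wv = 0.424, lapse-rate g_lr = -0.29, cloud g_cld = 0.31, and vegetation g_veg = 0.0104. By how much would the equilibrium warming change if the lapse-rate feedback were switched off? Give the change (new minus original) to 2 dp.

5.19 K

Original: g = 0.5144, ΔT = 1.7/(1−0.5144) = 3.5008 K.
Without lapse-rate: g' = 0.8044, ΔT' = 1.7/(1−0.8044) = 8.6912 K.
Change = 8.6912 − 3.5008 = 5.19 K.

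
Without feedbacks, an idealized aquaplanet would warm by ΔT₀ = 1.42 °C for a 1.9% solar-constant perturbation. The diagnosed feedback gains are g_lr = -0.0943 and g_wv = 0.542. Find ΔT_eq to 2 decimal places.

2.57 °C

Total gain g = -0.0943 + 0.542 = 0.4477.
Amplification A = 1/(1 − 0.4477) = 1.811.
ΔT = 1.42 × 1.811 = 2.57 °C.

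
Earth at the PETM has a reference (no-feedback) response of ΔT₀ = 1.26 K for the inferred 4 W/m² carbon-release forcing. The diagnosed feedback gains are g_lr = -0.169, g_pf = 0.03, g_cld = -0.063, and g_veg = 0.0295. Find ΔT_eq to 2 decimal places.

1.07 K

Total gain g = -0.169 + 0.03 − 0.063 + 0.0295 = -0.1725.
Amplification A = 1/(1 + 0.1725) = 0.8529.
ΔT = 1.26 × 0.8529 = 1.07 K.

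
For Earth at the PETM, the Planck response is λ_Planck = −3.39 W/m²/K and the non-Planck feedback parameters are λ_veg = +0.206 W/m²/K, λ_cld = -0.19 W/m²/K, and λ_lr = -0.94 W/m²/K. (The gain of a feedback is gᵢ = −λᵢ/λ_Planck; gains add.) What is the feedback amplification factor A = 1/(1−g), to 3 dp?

Convert to gains: g_veg = 0.206/3.39 = 0.06077; g_cld = -0.19/3.39 = -0.05605; g_lr = -0.94/3.39 = -0.2773.
Total gain g = -0.27258.
A = 1/(1 + 0.27258) = 0.786.

0.786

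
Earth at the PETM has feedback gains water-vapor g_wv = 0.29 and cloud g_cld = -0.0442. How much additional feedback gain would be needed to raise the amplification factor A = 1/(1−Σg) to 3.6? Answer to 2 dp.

Current total gain = 0.2458.
Target gain for A = 3.6: g* = 1 − 1/3.6 = 0.7222.
Additional gain needed = 0.7222 − 0.2458 = 0.48.

0.48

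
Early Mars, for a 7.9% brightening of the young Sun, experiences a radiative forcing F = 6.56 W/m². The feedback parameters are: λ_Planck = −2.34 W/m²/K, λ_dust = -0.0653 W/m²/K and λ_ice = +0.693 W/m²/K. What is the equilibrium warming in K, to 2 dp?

3.83 K

Net feedback parameter λ = (−2.34) + (-0.0653) + (+0.693) = -1.7123 W/m²/K.
ΔT = −F/λ = −6.56/(-1.7123) = 3.83 K.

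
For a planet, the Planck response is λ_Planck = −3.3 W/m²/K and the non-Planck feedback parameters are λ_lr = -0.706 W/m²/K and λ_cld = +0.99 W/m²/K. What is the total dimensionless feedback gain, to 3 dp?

0.086

Convert to gains: g_lr = -0.706/3.3 = -0.2139; g_cld = 0.99/3.3 = 0.3.
Total gain g = 0.0861.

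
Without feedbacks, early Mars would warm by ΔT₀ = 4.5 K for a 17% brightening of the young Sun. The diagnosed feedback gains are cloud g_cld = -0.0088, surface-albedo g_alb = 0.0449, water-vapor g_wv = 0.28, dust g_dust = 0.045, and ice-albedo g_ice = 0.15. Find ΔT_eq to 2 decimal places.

9.20 K

Total gain g = -0.0088 + 0.0449 + 0.28 + 0.045 + 0.15 = 0.5111.
Amplification A = 1/(1 − 0.5111) = 2.045.
ΔT = 4.5 × 2.045 = 9.20 K.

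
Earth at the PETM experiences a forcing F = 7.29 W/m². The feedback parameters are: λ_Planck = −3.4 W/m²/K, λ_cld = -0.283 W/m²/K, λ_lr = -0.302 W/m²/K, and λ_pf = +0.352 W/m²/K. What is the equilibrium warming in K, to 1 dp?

Net feedback parameter λ = (−3.4) + (-0.283) + (-0.302) + (+0.352) = -3.633 W/m²/K.
ΔT = −F/λ = −7.29/(-3.633) = 2.0 K.

2.0 K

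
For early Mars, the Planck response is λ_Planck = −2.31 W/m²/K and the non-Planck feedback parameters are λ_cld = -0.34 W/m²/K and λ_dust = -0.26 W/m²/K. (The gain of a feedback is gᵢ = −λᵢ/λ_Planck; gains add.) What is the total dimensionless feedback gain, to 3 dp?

Convert to gains: g_cld = -0.34/2.31 = -0.1472; g_dust = -0.26/2.31 = -0.1126.
Total gain g = -0.2598.

-0.260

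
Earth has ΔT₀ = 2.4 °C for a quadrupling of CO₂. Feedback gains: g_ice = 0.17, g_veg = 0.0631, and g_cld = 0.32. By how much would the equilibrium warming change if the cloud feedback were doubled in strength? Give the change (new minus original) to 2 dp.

13.54 °C

Original: g = 0.5531, ΔT = 2.4/(1−0.5531) = 5.3703 °C.
With doubled cloud: g' = 0.8731, ΔT' = 2.4/(1−0.8731) = 18.9125 °C.
Change = 18.9125 − 5.3703 = 13.54 °C.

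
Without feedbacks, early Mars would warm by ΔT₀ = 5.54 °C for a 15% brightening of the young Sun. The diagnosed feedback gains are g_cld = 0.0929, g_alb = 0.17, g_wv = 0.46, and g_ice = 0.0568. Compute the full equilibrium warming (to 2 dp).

Total gain g = 0.0929 + 0.17 + 0.46 + 0.0568 = 0.7797.
Amplification A = 1/(1 − 0.7797) = 4.539.
ΔT = 5.54 × 4.539 = 25.15 °C.

25.15 °C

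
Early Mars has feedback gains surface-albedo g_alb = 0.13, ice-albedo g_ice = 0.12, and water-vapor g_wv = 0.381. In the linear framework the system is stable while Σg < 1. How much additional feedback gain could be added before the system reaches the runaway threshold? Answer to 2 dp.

Current total gain = 0.13 + 0.12 + 0.381 = 0.631.
Margin to runaway = 1 − 0.631 = 0.37.

0.37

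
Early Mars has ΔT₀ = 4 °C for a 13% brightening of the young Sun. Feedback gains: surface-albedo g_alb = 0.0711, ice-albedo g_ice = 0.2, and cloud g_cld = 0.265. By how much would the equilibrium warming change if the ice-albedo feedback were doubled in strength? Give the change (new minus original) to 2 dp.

6.53 °C

Original: g = 0.5361, ΔT = 4/(1−0.5361) = 8.6225 °C.
With doubled ice-albedo: g' = 0.7361, ΔT' = 4/(1−0.7361) = 15.1573 °C.
Change = 15.1573 − 8.6225 = 6.53 °C.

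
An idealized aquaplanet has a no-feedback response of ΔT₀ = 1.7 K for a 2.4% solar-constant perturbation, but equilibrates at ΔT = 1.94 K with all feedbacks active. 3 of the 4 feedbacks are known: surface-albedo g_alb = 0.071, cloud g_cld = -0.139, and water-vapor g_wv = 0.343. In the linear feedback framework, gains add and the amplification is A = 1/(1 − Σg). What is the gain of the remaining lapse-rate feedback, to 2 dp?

Amplification A = ΔT/ΔT₀ = 1.94/1.7 = 1.141.
Total gain g = 1 − 1/A = 1 − 1/1.141 = 0.1236.
Known gains sum to 0.071 − 0.139 + 0.343 = 0.275.
g_lr = 0.1236 − 0.275 = -0.15.

-0.15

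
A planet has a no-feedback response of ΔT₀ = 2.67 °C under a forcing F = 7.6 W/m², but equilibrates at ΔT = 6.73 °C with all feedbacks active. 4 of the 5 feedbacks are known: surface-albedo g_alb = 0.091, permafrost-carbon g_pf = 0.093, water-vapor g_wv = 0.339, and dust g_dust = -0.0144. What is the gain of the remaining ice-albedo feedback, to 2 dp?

0.09

Amplification A = ΔT/ΔT₀ = 6.73/2.67 = 2.521.
Total gain g = 1 − 1/A = 1 − 1/2.521 = 0.6033.
Known gains sum to 0.091 + 0.093 + 0.339 − 0.0144 = 0.5086.
g_ice = 0.6033 − 0.5086 = 0.09.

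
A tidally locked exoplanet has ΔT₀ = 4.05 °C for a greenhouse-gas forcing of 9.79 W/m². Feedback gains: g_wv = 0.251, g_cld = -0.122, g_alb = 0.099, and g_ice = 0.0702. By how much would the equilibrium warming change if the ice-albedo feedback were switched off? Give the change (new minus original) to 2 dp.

-0.52 °C

Original: g = 0.2982, ΔT = 4.05/(1−0.2982) = 5.7709 °C.
Without ice-albedo: g' = 0.228, ΔT' = 4.05/(1−0.228) = 5.2461 °C.
Change = 5.2461 − 5.7709 = -0.52 °C.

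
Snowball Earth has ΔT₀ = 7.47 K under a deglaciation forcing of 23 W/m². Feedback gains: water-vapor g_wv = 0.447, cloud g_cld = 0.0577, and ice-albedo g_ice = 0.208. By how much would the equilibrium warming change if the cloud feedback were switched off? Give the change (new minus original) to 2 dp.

Original: g = 0.7127, ΔT = 7.47/(1−0.7127) = 26.0007 K.
Without cloud: g' = 0.655, ΔT' = 7.47/(1−0.655) = 21.6522 K.
Change = 21.6522 − 26.0007 = -4.35 K.

-4.35 K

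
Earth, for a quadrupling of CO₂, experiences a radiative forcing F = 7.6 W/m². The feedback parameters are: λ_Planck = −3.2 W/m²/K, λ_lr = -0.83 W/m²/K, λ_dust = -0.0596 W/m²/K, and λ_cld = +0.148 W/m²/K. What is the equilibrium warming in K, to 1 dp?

Net feedback parameter λ = (−3.2) + (-0.83) + (-0.0596) + (+0.148) = -3.9416 W/m²/K.
ΔT = −F/λ = −7.6/(-3.9416) = 1.9 K.

1.9 K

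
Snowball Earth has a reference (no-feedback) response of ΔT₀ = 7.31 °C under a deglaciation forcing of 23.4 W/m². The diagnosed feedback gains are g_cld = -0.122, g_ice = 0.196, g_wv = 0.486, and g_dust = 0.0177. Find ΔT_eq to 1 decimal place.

17.3 °C

Total gain g = -0.122 + 0.196 + 0.486 + 0.0177 = 0.5777.
Amplification A = 1/(1 − 0.5777) = 2.368.
ΔT = 7.31 × 2.368 = 17.3 °C.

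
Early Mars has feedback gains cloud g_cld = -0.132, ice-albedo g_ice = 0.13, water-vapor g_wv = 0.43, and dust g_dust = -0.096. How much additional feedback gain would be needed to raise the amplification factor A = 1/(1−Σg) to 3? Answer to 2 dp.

Current total gain = 0.332.
Target gain for A = 3: g* = 1 − 1/3 = 0.6667.
Additional gain needed = 0.6667 − 0.332 = 0.33.

0.33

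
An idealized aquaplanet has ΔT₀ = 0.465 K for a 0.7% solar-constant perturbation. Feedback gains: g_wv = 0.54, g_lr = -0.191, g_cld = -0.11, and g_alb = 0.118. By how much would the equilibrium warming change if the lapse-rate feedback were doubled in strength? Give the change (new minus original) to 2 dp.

-0.17 K

Original: g = 0.357, ΔT = 0.465/(1−0.357) = 0.7232 K.
With doubled lapse-rate: g' = 0.166, ΔT' = 0.465/(1−0.166) = 0.5576 K.
Change = 0.5576 − 0.7232 = -0.17 K.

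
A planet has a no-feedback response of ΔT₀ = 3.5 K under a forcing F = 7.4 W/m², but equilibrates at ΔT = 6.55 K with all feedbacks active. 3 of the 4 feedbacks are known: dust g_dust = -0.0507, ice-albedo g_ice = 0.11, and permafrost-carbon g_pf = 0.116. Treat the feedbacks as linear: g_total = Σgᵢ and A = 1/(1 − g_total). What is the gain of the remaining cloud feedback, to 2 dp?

Amplification A = ΔT/ΔT₀ = 6.55/3.5 = 1.871.
Total gain g = 1 − 1/A = 1 − 1/1.871 = 0.4655.
Known gains sum to -0.0507 + 0.11 + 0.116 = 0.1753.
g_cld = 0.4655 − 0.1753 = 0.29.

0.29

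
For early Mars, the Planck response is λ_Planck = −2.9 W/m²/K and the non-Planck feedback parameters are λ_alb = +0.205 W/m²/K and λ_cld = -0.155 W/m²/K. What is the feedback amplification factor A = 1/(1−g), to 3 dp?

1.018

Convert to gains: g_alb = 0.205/2.9 = 0.07069; g_cld = -0.155/2.9 = -0.05345.
Total gain g = 0.01724.
A = 1/(1 − 0.01724) = 1.018.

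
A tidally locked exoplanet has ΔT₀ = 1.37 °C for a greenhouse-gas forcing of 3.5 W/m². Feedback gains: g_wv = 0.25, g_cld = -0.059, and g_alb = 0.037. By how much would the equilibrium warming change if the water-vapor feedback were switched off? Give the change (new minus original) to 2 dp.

-0.43 °C

Original: g = 0.228, ΔT = 1.37/(1−0.228) = 1.7746 °C.
Without water-vapor: g' = -0.022, ΔT' = 1.37/(1+0.022) = 1.3405 °C.
Change = 1.3405 − 1.7746 = -0.43 °C.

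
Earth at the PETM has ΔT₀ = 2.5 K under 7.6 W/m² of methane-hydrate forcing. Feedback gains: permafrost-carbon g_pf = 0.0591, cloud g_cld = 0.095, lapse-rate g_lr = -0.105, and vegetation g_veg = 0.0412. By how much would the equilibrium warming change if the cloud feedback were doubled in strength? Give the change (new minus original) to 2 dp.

Original: g = 0.0903, ΔT = 2.5/(1−0.0903) = 2.7482 K.
With doubled cloud: g' = 0.1853, ΔT' = 2.5/(1−0.1853) = 3.0686 K.
Change = 3.0686 − 2.7482 = 0.32 K.

0.32 K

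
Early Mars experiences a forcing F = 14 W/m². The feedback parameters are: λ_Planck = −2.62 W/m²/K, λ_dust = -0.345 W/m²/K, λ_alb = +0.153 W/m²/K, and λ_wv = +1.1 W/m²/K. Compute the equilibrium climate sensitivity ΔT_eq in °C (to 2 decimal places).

Net feedback parameter λ = (−2.62) + (-0.345) + (+0.153) + (+1.1) = -1.712 W/m²/K.
ΔT = −F/λ = −14/(-1.712) = 8.18 °C.

8.18 °C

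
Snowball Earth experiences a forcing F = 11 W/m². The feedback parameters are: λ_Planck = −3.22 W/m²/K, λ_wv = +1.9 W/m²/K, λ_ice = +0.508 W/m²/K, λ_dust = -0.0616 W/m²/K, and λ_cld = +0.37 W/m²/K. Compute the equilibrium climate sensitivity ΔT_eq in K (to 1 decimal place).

Net feedback parameter λ = (−3.22) + (+1.9) + (+0.508) + (-0.0616) + (+0.37) = -0.5036 W/m²/K.
ΔT = −F/λ = −11/(-0.5036) = 21.8 K.

21.8 K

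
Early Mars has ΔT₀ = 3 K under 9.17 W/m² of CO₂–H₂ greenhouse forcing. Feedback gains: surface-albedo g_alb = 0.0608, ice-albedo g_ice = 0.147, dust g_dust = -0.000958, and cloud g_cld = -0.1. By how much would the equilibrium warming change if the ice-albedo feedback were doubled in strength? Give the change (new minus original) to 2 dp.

0.66 K

Original: g = 0.106842, ΔT = 3/(1−0.106842) = 3.3589 K.
With doubled ice-albedo: g' = 0.253842, ΔT' = 3/(1−0.253842) = 4.0206 K.
Change = 4.0206 − 3.3589 = 0.66 K.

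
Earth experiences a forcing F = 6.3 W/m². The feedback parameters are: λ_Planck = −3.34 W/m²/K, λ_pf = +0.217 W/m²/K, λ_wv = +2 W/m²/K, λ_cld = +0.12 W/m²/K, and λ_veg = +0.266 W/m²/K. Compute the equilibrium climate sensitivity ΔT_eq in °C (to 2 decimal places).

8.55 °C

Net feedback parameter λ = (−3.34) + (+0.217) + (+2) + (+0.12) + (+0.266) = -0.737 W/m²/K.
ΔT = −F/λ = −6.3/(-0.737) = 8.55 °C.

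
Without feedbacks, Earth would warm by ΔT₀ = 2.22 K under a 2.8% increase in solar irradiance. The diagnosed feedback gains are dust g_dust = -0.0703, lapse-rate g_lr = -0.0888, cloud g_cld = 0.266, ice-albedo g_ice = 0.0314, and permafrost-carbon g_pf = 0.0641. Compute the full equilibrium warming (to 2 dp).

2.78 K

Total gain g = -0.0703 − 0.0888 + 0.266 + 0.0314 + 0.0641 = 0.2024.
Amplification A = 1/(1 − 0.2024) = 1.254.
ΔT = 2.22 × 1.254 = 2.78 K.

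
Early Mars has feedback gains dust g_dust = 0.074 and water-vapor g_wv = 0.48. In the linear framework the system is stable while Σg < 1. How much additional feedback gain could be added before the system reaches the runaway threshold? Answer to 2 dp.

0.45

Current total gain = 0.074 + 0.48 = 0.554.
Margin to runaway = 1 − 0.554 = 0.45.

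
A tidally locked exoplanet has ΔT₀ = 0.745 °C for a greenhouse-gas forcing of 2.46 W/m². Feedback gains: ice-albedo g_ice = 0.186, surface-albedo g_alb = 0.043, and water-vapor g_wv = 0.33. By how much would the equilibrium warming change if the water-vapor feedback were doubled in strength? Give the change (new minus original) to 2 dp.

Original: g = 0.559, ΔT = 0.745/(1−0.559) = 1.6893 °C.
With doubled water-vapor: g' = 0.889, ΔT' = 0.745/(1−0.889) = 6.7117 °C.
Change = 6.7117 − 1.6893 = 5.02 °C.

5.02 °C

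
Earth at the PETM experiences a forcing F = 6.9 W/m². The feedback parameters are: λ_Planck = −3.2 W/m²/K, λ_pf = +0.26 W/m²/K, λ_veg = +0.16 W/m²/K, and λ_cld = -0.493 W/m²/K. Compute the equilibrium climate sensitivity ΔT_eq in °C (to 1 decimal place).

2.1 °C

Net feedback parameter λ = (−3.2) + (+0.26) + (+0.16) + (-0.493) = -3.273 W/m²/K.
ΔT = −F/λ = −6.9/(-3.273) = 2.1 °C.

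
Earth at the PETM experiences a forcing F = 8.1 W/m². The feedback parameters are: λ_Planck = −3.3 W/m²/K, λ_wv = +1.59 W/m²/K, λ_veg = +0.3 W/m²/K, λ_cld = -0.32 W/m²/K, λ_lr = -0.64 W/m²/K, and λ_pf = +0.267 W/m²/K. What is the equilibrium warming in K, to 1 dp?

3.9 K

Net feedback parameter λ = (−3.3) + (+1.59) + (+0.3) + (-0.32) + (-0.64) + (+0.267) = -2.103 W/m²/K.
ΔT = −F/λ = −8.1/(-2.103) = 3.9 K.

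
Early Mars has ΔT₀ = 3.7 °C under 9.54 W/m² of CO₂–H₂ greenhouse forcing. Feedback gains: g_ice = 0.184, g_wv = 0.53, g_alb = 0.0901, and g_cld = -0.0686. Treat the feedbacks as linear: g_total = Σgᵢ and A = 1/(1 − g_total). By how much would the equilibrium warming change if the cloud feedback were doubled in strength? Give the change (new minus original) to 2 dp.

Original: g = 0.7355, ΔT = 3.7/(1−0.7355) = 13.9887 °C.
With doubled cloud: g' = 0.6669, ΔT' = 3.7/(1−0.6669) = 11.1078 °C.
Change = 11.1078 − 13.9887 = -2.88 °C.

-2.88 °C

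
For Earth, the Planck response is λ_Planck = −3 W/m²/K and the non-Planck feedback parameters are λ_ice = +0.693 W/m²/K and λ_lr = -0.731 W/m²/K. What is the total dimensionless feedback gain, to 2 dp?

-0.01

Convert to gains: g_ice = 0.693/3 = 0.231; g_lr = -0.731/3 = -0.2437.
Total gain g = -0.0127.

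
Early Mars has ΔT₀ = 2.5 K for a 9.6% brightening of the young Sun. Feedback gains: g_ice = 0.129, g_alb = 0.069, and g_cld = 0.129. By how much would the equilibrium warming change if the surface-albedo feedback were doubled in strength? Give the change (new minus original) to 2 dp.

0.42 K

Original: g = 0.327, ΔT = 2.5/(1−0.327) = 3.7147 K.
With doubled surface-albedo: g' = 0.396, ΔT' = 2.5/(1−0.396) = 4.1391 K.
Change = 4.1391 − 3.7147 = 0.42 K.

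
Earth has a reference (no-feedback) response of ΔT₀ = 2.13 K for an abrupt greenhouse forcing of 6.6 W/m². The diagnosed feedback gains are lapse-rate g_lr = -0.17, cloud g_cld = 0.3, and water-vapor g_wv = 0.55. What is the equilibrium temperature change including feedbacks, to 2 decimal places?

6.66 K

Total gain g = -0.17 + 0.3 + 0.55 = 0.68.
Amplification A = 1/(1 − 0.68) = 3.125.
ΔT = 2.13 × 3.125 = 6.66 K.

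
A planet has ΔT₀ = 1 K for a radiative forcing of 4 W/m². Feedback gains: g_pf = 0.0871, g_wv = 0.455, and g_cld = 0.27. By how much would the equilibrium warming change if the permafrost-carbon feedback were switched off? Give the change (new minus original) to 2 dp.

-1.69 K

Original: g = 0.8121, ΔT = 1/(1−0.8121) = 5.3220 K.
Without permafrost-carbon: g' = 0.725, ΔT' = 1/(1−0.725) = 3.6364 K.
Change = 3.6364 − 5.3220 = -1.69 K.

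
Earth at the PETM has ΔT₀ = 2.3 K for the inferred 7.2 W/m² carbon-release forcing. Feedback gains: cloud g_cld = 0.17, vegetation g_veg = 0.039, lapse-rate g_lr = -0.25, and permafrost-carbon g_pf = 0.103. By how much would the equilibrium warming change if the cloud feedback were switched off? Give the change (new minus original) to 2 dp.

-0.38 K

Original: g = 0.062, ΔT = 2.3/(1−0.062) = 2.4520 K.
Without cloud: g' = -0.108, ΔT' = 2.3/(1+0.108) = 2.0758 K.
Change = 2.0758 − 2.4520 = -0.38 K.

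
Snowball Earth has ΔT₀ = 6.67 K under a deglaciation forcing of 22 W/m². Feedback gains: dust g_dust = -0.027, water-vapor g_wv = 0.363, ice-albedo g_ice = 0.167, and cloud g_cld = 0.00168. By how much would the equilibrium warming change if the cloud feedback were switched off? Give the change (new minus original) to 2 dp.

Original: g = 0.50468, ΔT = 6.67/(1−0.50468) = 13.4660 K.
Without cloud: g' = 0.503, ΔT' = 6.67/(1−0.503) = 13.4205 K.
Change = 13.4205 − 13.4660 = -0.05 K.

-0.05 K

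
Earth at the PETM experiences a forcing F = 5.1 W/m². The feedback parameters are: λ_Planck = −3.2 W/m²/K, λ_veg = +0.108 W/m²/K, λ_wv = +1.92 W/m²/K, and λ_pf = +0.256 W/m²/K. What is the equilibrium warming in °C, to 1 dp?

5.6 °C

Net feedback parameter λ = (−3.2) + (+0.108) + (+1.92) + (+0.256) = -0.916 W/m²/K.
ΔT = −F/λ = −5.1/(-0.916) = 5.6 °C.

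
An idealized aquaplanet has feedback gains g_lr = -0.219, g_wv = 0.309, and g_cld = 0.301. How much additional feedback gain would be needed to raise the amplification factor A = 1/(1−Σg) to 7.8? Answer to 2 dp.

0.48

Current total gain = 0.391.
Target gain for A = 7.8: g* = 1 − 1/7.8 = 0.8718.
Additional gain needed = 0.8718 − 0.391 = 0.48.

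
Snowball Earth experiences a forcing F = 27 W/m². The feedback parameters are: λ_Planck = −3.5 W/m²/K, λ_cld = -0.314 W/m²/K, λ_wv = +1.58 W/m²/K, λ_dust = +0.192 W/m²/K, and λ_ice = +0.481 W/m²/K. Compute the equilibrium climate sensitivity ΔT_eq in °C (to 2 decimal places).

Net feedback parameter λ = (−3.5) + (-0.314) + (+1.58) + (+0.192) + (+0.481) = -1.561 W/m²/K.
ΔT = −F/λ = −27/(-1.561) = 17.30 °C.

17.30 °C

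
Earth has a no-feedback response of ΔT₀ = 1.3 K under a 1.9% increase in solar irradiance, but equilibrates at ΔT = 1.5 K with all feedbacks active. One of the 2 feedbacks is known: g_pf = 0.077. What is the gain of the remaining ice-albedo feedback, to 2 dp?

Amplification A = ΔT/ΔT₀ = 1.5/1.3 = 1.154.
Total gain g = 1 − 1/A = 1 − 1/1.154 = 0.1334.
The known gain is 0.077.
g_ice = 0.1334 − 0.077 = 0.06.

0.06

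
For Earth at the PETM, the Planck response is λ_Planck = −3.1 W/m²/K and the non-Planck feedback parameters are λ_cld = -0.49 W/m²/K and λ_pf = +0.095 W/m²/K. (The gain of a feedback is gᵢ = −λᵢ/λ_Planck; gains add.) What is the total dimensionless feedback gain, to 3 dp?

-0.127

Convert to gains: g_cld = -0.49/3.1 = -0.1581; g_pf = 0.095/3.1 = 0.03065.
Total gain g = -0.12745.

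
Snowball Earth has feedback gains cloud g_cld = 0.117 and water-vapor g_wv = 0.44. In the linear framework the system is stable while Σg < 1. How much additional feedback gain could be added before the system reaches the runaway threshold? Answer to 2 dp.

Current total gain = 0.117 + 0.44 = 0.557.
Margin to runaway = 1 − 0.557 = 0.44.

0.44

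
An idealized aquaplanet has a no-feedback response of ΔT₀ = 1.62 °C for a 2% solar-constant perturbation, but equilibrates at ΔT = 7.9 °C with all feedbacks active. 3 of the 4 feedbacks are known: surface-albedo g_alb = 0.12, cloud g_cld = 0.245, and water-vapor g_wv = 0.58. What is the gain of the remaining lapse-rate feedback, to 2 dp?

Amplification A = ΔT/ΔT₀ = 7.9/1.62 = 4.877.
Total gain g = 1 − 1/A = 1 − 1/4.877 = 0.795.
Known gains sum to 0.12 + 0.245 + 0.58 = 0.945.
g_lr = 0.795 − 0.945 = -0.15.

-0.15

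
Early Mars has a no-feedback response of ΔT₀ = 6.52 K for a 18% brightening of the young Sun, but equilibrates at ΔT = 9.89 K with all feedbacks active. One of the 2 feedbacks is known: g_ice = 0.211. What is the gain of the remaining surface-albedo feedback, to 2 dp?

0.13

Amplification A = ΔT/ΔT₀ = 9.89/6.52 = 1.517.
Total gain g = 1 − 1/A = 1 − 1/1.517 = 0.3408.
The known gain is 0.211.
g_alb = 0.3408 − 0.211 = 0.13.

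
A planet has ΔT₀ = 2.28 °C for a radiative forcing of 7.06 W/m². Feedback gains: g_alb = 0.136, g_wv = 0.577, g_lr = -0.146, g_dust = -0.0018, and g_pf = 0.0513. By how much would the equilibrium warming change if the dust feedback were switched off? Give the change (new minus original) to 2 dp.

Original: g = 0.6165, ΔT = 2.28/(1−0.6165) = 5.9452 °C.
Without dust: g' = 0.6183, ΔT' = 2.28/(1−0.6183) = 5.9733 °C.
Change = 5.9733 − 5.9452 = 0.03 °C.

0.03 °C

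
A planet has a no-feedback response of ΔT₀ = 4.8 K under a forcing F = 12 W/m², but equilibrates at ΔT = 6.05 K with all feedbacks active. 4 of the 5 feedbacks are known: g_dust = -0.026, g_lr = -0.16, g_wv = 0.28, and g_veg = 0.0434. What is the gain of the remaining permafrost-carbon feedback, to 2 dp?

0.07

Amplification A = ΔT/ΔT₀ = 6.05/4.8 = 1.26.
Total gain g = 1 − 1/A = 1 − 1/1.26 = 0.2063.
Known gains sum to -0.026 − 0.16 + 0.28 + 0.0434 = 0.1374.
g_pf = 0.2063 − 0.1374 = 0.07.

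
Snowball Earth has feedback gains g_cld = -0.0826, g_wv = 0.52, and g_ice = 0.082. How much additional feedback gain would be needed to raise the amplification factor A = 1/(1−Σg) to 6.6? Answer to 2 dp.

0.33

Current total gain = 0.5194.
Target gain for A = 6.6: g* = 1 − 1/6.6 = 0.8485.
Additional gain needed = 0.8485 − 0.5194 = 0.33.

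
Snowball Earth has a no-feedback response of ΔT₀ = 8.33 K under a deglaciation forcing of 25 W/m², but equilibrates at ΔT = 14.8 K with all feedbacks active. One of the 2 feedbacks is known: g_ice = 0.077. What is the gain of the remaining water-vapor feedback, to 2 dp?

Amplification A = ΔT/ΔT₀ = 14.8/8.33 = 1.777.
Total gain g = 1 − 1/A = 1 − 1/1.777 = 0.4373.
The known gain is 0.077.
g_wv = 0.4373 − 0.077 = 0.36.

0.36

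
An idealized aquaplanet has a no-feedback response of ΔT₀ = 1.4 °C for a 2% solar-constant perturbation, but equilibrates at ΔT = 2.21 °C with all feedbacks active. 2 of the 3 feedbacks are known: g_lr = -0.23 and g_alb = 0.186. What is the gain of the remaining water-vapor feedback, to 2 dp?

0.41

Amplification A = ΔT/ΔT₀ = 2.21/1.4 = 1.579.
Total gain g = 1 − 1/A = 1 − 1/1.579 = 0.3667.
Known gains sum to -0.23 + 0.186 = -0.044.
g_wv = 0.3667 + 0.044 = 0.41.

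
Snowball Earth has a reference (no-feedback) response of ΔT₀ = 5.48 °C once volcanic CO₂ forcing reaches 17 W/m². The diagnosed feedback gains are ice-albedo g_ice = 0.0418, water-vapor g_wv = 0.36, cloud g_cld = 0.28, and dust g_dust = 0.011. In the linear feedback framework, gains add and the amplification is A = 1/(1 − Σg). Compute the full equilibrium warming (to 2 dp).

17.84 °C

Total gain g = 0.0418 + 0.36 + 0.28 + 0.011 = 0.6928.
Amplification A = 1/(1 − 0.6928) = 3.255.
ΔT = 5.48 × 3.255 = 17.84 °C.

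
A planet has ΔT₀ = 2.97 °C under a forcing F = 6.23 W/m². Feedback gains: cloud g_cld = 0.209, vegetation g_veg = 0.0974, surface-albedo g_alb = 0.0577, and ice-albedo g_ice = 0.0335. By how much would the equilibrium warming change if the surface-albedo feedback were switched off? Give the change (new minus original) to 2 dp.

-0.43 °C

Original: g = 0.3976, ΔT = 2.97/(1−0.3976) = 4.9303 °C.
Without surface-albedo: g' = 0.3399, ΔT' = 2.97/(1−0.3399) = 4.4993 °C.
Change = 4.4993 − 4.9303 = -0.43 °C.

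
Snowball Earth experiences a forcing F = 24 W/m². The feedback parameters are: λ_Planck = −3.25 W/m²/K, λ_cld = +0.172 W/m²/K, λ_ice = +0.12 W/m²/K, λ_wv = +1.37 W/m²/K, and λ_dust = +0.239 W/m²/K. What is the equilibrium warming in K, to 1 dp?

17.8 K

Net feedback parameter λ = (−3.25) + (+0.172) + (+0.12) + (+1.37) + (+0.239) = -1.349 W/m²/K.
ΔT = −F/λ = −24/(-1.349) = 17.8 K.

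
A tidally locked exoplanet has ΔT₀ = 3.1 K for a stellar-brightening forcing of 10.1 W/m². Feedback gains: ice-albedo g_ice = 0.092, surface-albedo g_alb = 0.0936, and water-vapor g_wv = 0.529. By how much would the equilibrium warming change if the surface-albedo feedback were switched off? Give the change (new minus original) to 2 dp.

-2.68 K

Original: g = 0.7146, ΔT = 3.1/(1−0.7146) = 10.8619 K.
Without surface-albedo: g' = 0.621, ΔT' = 3.1/(1−0.621) = 8.1794 K.
Change = 8.1794 − 10.8619 = -2.68 K.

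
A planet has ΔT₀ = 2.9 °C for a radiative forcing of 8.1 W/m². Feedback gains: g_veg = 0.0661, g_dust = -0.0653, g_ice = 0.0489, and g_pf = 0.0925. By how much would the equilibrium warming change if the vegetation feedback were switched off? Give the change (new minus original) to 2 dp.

Original: g = 0.1422, ΔT = 2.9/(1−0.1422) = 3.3807 °C.
Without vegetation: g' = 0.0761, ΔT' = 2.9/(1−0.0761) = 3.1389 °C.
Change = 3.1389 − 3.3807 = -0.24 °C.

-0.24 °C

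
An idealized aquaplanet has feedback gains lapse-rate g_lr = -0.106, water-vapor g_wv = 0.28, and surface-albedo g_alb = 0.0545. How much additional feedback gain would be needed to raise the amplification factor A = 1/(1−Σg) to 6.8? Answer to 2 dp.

0.62

Current total gain = 0.2285.
Target gain for A = 6.8: g* = 1 − 1/6.8 = 0.8529.
Additional gain needed = 0.8529 − 0.2285 = 0.62.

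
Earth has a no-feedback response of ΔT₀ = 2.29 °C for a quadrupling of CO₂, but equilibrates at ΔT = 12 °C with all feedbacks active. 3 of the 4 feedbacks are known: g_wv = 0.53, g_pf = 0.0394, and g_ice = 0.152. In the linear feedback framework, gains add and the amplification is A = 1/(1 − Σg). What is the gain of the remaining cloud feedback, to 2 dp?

Amplification A = ΔT/ΔT₀ = 12/2.29 = 5.24.
Total gain g = 1 − 1/A = 1 − 1/5.24 = 0.8092.
Known gains sum to 0.53 + 0.0394 + 0.152 = 0.7214.
g_cld = 0.8092 − 0.7214 = 0.09.

0.09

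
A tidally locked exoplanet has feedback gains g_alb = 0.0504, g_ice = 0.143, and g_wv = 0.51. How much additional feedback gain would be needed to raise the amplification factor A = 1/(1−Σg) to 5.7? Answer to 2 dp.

Current total gain = 0.7034.
Target gain for A = 5.7: g* = 1 − 1/5.7 = 0.8246.
Additional gain needed = 0.8246 − 0.7034 = 0.12.

0.12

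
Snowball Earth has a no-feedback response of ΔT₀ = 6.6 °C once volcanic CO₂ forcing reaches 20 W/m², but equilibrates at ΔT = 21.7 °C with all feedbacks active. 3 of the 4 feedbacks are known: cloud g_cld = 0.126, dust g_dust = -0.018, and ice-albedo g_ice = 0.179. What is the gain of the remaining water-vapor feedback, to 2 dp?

Amplification A = ΔT/ΔT₀ = 21.7/6.6 = 3.288.
Total gain g = 1 − 1/A = 1 − 1/3.288 = 0.6959.
Known gains sum to 0.126 − 0.018 + 0.179 = 0.287.
g_wv = 0.6959 − 0.287 = 0.41.

0.41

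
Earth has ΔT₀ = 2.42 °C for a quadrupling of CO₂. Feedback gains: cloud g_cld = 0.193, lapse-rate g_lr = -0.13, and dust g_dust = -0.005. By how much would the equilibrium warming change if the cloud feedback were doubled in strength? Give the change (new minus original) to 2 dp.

Original: g = 0.058, ΔT = 2.42/(1−0.058) = 2.5690 °C.
With doubled cloud: g' = 0.251, ΔT' = 2.42/(1−0.251) = 3.2310 °C.
Change = 3.2310 − 2.5690 = 0.66 °C.

0.66 °C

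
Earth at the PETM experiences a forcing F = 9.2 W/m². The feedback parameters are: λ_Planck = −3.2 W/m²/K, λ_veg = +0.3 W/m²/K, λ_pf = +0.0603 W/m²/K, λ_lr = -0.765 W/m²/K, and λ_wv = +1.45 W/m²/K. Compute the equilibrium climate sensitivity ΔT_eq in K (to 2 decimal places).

4.27 K

Net feedback parameter λ = (−3.2) + (+0.3) + (+0.0603) + (-0.765) + (+1.45) = -2.1547 W/m²/K.
ΔT = −F/λ = −9.2/(-2.1547) = 4.27 K.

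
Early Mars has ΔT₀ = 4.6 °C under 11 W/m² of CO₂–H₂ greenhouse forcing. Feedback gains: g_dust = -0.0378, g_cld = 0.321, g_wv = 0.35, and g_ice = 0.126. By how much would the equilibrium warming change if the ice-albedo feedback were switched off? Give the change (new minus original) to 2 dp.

Original: g = 0.7592, ΔT = 4.6/(1−0.7592) = 19.1030 °C.
Without ice-albedo: g' = 0.6332, ΔT' = 4.6/(1−0.6332) = 12.5409 °C.
Change = 12.5409 − 19.1030 = -6.56 °C.

-6.56 °C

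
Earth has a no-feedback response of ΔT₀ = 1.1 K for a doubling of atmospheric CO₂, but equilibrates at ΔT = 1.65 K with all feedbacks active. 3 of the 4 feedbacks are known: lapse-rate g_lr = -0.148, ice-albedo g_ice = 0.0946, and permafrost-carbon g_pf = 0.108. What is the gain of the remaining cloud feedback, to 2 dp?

Amplification A = ΔT/ΔT₀ = 1.65/1.1 = 1.5.
Total gain g = 1 − 1/A = 1 − 1/1.5 = 0.3333.
Known gains sum to -0.148 + 0.0946 + 0.108 = 0.0546.
g_cld = 0.3333 − 0.0546 = 0.28.

0.28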